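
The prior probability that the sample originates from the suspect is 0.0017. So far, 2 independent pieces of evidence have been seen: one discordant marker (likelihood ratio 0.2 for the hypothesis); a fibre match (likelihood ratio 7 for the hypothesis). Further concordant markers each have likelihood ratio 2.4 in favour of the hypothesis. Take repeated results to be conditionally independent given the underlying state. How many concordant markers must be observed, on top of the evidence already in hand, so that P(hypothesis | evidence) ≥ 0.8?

Prior odds = 0.0017/0.9983 = 17/9983.
Combined Bayes factor of the evidence already in hand = 0.2 × 7 = 1.4.
Odds after that evidence = (17/9983) × 1.4 = 119/49915.
Target odds = 0.8/0.2 = 4.
Need 2.4ⁿ ≥ 4 ÷ (119/49915) = 199660/119.
2.4⁸ = 429981696/390625 falls short of 199660/119 but 2.4⁹ ≈2641.81 reaches it, so n = 9.

9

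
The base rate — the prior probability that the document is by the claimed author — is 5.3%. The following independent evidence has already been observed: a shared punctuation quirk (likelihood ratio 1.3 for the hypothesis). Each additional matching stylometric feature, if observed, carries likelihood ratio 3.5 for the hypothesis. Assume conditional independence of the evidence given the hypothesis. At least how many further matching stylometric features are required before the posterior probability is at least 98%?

Prior odds = 0.053/0.947 = 53/947.
Bayes factor of the evidence already in hand = 1.3.
Odds after that evidence = (53/947) × 1.3 = 689/9470.
Target odds = 0.98/0.02 = 49.
Need 3.5ⁿ ≥ 49 ÷ (689/9470) = 464030/689.
3.5⁵ = 525.21875 falls short of 464030/689 but 3.5⁶ = 1838.265625 reaches it, so n = 6.

6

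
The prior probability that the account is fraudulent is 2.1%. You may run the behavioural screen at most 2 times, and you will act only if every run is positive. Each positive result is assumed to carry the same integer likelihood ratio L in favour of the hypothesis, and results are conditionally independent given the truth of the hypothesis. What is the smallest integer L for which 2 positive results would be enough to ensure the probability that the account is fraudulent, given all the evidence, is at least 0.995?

Prior odds = 0.021/0.979 = 21/979.
Target odds = 0.995/0.005 = 199.
Need L² ≥ 199 ÷ (21/979) = 194821/21.
96² = 9216 < 194821/21 ≤ 9409 = 97², so L = 97.

97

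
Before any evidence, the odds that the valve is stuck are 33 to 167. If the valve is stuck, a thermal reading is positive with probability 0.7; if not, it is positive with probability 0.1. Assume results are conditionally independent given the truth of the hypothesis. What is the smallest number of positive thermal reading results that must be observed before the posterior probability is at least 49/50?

3

Prior odds = 33/167.
Likelihood ratio of a positive = 0.7/0.1 = 7.
Target posterior odds = 0.98/0.02 = 49.
Require 7ⁿ ≥ 49 ÷ (33/167) = 8183/33.
7² = 49 falls short of 8183/33 but 7³ = 343 reaches it, so n = 3.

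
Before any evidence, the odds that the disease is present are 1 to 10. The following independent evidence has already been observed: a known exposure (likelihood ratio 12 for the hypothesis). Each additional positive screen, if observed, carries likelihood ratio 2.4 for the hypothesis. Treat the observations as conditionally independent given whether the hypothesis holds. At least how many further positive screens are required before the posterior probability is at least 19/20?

4

Prior odds = 0.1.
Bayes factor of the evidence already in hand = 12.
Odds after that evidence = 0.1 × 12 = 1.2.
Target odds = 0.95/0.05 = 19.
Need 2.4ⁿ ≥ 19 ÷ 1.2 = 95/6.
2.4³ = 13.824 falls short of 95/6 but 2.4⁴ = 33.1776 reaches it, so n = 4.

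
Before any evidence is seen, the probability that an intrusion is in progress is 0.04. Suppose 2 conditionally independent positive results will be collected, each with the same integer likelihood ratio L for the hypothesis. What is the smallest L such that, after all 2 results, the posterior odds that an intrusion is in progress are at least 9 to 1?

Prior odds = 0.04/0.96 = 1/24.
Target odds = 9.
Need L² ≥ 9 ÷ (1/24) = 216.
14² = 196 < 216 ≤ 225 = 15², so L = 15.

15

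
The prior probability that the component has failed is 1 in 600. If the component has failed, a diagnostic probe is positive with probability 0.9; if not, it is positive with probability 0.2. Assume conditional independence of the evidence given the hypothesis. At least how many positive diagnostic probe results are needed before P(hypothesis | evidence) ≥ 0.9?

Prior odds = (1/600)/(599/600) = 1/599.
Likelihood ratio of a positive = 0.9/0.2 = 4.5.
Target posterior odds = 0.9/0.1 = 9.
Need (1/599) × 4.5ⁿ ≥ 9, i.e. 4.5ⁿ ≥ 5391.
4.5⁵ = 1845.28125 falls short of 5391 but 4.5⁶ = 8303.765625 reaches it, so n = 6.

6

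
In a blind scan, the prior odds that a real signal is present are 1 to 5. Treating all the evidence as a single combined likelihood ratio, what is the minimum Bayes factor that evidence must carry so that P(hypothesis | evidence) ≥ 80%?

Prior odds = 0.2.
Target odds = 0.8/0.2 = 4.
Required Bayes factor = 4 ÷ 0.2 = 20.

20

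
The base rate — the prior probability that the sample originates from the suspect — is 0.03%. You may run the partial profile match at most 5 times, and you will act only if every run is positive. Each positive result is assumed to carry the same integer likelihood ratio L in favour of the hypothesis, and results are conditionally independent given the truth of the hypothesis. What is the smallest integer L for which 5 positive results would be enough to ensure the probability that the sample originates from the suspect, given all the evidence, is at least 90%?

Prior odds = 0.0003/0.9997 = 3/9997.
Target odds = 0.9/0.1 = 9.
Need L⁵ ≥ 9 ÷ (3/9997) = 29991.
7⁵ = 16807 < 29991 ≤ 32768 = 8⁵, so L = 8.

8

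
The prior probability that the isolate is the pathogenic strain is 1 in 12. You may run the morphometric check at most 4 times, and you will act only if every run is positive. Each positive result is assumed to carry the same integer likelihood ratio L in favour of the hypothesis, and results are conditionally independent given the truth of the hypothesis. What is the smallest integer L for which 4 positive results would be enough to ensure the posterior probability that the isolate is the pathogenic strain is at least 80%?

3

Prior odds = (1/12)/(11/12) = 1/11.
Target odds = 0.8/0.2 = 4.
Need L⁴ ≥ 4 ÷ (1/11) = 44.
2⁴ = 16 < 44 ≤ 81 = 3⁴, so L = 3.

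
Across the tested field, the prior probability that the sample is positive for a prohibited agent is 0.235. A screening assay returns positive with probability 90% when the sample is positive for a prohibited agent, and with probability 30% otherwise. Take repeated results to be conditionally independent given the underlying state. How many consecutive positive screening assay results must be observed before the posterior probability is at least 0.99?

6

Prior odds = 0.235/0.765 = 47/153.
Likelihood ratio of a positive result = 0.9/0.3 = 3.
Target odds: 0.99 ÷ 0.01 = 99.
Require 3ⁿ ≥ 99 ÷ (47/153) = 15147/47.
3⁵ = 243 falls short of 15147/47 but 3⁶ = 729 reaches it, so n = 6.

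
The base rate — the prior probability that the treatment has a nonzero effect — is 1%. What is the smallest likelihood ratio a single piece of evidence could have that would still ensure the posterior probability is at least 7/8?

693

Prior odds = 0.01/0.99 = 1/99.
Target odds = 0.875/0.125 = 7.
Required Bayes factor = 7 ÷ (1/99) = 693.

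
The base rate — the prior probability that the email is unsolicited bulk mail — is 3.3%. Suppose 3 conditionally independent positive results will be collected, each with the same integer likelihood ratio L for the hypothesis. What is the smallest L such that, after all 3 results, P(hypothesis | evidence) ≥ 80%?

5

Prior odds = 0.033/0.967 = 33/967.
Target odds = 0.8/0.2 = 4.
Need L³ ≥ 4 ÷ (33/967) = 3868/33.
4³ = 64 < 3868/33 ≤ 125 = 5³, so L = 5.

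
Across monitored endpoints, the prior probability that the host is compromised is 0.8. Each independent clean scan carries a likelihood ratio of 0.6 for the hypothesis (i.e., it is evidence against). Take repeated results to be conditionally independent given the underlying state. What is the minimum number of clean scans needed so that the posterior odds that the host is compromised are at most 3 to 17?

7

Prior odds = 0.8/0.2 = 4.
Likelihood ratio per clean scan = 0.6.
Target odds = 3/17.
Require 0.6ⁿ ≤ 3/17 ÷ 4 = 3/68.
0.6⁶ = 729/15625 is still above 3/68 but 0.6⁷ = 2187/78125 is at or below it, so n = 7.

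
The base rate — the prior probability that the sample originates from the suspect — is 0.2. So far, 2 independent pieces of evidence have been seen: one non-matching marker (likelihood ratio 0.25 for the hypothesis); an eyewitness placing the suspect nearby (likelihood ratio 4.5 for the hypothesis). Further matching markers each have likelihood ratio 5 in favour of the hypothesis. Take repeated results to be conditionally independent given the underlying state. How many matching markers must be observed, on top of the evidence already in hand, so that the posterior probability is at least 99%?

Prior odds = 0.2/0.8 = 0.25.
Combined Bayes factor of the evidence already in hand = 0.25 × 4.5 = 1.125.
Odds after that evidence = 0.25 × 1.125 = 0.28125.
Target odds = 0.99/0.01 = 99.
Need 5ⁿ ≥ 99 ÷ 0.28125 = 352.
5³ = 125 falls short of 352 but 5⁴ = 625 reaches it, so n = 4.

4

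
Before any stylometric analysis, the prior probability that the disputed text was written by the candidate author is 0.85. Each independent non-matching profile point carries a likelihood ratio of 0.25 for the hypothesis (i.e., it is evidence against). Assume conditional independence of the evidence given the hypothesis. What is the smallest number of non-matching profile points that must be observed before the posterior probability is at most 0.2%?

6

Prior odds: 0.85 ÷ 0.15 = 17/3.
Likelihood ratio per non-matching profile point = 0.25.
Target odds: 0.002 ÷ 0.998 = 1/499.
Need (17/3) × 0.25ⁿ ≤ 1/499, i.e. 0.25ⁿ ≤ 3/8483.
0.25⁵ = 1/1024 is still above 3/8483 but 0.25⁶ = 1/4096 is at or below it, so n = 6.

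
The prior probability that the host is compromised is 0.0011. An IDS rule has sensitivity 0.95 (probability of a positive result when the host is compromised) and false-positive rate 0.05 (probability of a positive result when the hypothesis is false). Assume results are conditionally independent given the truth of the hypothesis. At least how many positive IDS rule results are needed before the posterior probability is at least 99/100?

Prior odds = 0.0011/0.9989 = 11/9989.
Likelihood ratio of a positive result = 0.95/0.05 = 19.
Target odds: 0.99 ÷ 0.01 = 99.
Require 19ⁿ ≥ 99 ÷ (11/9989) = 89901.
19³ = 6859 falls short of 89901 but 19⁴ = 130321 reaches it, so n = 4.

4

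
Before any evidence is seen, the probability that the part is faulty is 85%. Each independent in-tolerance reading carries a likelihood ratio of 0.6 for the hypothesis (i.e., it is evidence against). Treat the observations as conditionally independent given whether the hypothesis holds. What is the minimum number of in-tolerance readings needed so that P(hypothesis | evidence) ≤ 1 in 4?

6

Prior odds = 0.85/0.15 = 17/3.
Likelihood ratio per in-tolerance reading = 0.6.
Target posterior odds = 0.25/0.75 = 1/3.
Require 0.6ⁿ ≤ 1/3 ÷ (17/3) = 1/17.
0.6⁵ = 0.07776 is still above 1/17 but 0.6⁶ = 729/15625 is at or below it, so n = 6.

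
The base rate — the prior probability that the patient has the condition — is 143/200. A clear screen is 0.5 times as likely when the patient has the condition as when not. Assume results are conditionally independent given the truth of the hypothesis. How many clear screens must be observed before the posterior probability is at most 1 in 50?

Prior odds = 0.715/0.285 = 143/57.
Likelihood ratio per clear screen = 0.5.
Target odds: 0.02 ÷ 0.98 = 1/49.
Need (143/57) × 0.5ⁿ ≤ 1/49, i.e. 0.5ⁿ ≤ 57/7007.
0.5⁶ = 0.015625 is still above 57/7007 but 0.5⁷ = 0.0078125 is at or below it, so n = 7.

7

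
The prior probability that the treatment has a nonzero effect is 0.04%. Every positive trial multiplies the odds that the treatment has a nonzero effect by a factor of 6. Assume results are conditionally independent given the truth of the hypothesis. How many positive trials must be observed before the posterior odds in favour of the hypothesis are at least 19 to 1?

7

Prior odds: 0.0004 ÷ 0.9996 = 1/2499.
Likelihood ratio per positive trial = 6.
Target odds = 19.
Require 6ⁿ ≥ 19 ÷ (1/2499) = 47481.
6⁶ = 46656 falls short of 47481 but 6⁷ = 279936 reaches it, so n = 7.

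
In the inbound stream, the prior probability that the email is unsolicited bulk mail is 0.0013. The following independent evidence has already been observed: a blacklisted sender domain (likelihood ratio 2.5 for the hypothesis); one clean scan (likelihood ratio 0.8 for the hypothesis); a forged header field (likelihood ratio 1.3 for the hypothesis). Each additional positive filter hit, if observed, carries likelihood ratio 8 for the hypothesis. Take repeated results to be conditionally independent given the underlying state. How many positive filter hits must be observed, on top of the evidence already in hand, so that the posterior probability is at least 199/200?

Prior odds = 0.0013/0.9987 = 13/9987.
Combined Bayes factor of the evidence already in hand = 2.5 × 0.8 × 1.3 = 2.6.
Odds after that evidence = (13/9987) × 2.6 = 169/49935.
Target odds = 0.995/0.005 = 199.
Need 8ⁿ ≥ 199 ÷ (169/49935) = 9937065/169.
8⁵ = 32768 falls short of 9937065/169 but 8⁶ = 262144 reaches it, so n = 6.

6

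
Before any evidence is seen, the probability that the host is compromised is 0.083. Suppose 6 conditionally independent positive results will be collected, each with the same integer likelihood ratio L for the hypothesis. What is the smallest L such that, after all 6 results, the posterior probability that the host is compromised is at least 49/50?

3

Prior odds = 0.083/0.917 = 83/917.
Target odds = 0.98/0.02 = 49.
Need L⁶ ≥ 49 ÷ (83/917) = 44933/83.
2⁶ = 64 < 44933/83 ≤ 729 = 3⁶, so L = 3.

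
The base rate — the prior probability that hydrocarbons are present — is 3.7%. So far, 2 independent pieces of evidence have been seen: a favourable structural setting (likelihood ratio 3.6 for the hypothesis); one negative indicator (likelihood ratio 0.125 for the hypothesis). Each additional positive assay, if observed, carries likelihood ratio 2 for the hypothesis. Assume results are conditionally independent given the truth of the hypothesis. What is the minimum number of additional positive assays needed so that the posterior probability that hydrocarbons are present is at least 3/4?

8

Prior odds = 0.037/0.963 = 37/963.
Combined Bayes factor of the evidence already in hand = 3.6 × 0.125 = 0.45.
Odds after that evidence = (37/963) × 0.45 = 37/2140.
Target odds = 0.75/0.25 = 3.
Need 2ⁿ ≥ 3 ÷ (37/2140) = 6420/37.
2⁷ = 128 falls short of 6420/37 but 2⁸ = 256 reaches it, so n = 8.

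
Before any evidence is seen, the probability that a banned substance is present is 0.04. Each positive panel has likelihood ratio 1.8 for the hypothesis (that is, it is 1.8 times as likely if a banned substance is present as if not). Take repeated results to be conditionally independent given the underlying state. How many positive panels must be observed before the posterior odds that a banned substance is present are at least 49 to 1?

Prior odds: 0.04 ÷ 0.96 = 1/24.
Likelihood ratio per positive panel = 1.8.
Target odds = 49.
Need (1/24) × 1.8ⁿ ≥ 49, i.e. 1.8ⁿ ≥ 1176.
1.8¹² ≈1156.83 falls short of 1176 but 1.8¹³ ≈2082.3 reaches it, so n = 13.

13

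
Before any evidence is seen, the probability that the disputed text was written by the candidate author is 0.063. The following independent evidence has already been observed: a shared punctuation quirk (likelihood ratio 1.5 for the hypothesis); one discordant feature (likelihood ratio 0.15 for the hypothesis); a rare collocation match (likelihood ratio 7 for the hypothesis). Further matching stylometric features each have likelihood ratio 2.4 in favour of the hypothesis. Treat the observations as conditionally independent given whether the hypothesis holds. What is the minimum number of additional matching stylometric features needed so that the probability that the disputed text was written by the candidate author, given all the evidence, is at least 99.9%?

Prior odds = 0.063/0.937 = 63/937.
Combined Bayes factor of the evidence already in hand = 1.5 × 0.15 × 7 = 1.575.
Odds after that evidence = (63/937) × 1.575 = 3969/37480.
Target odds = 0.999/0.001 = 999.
Need 2.4ⁿ ≥ 999 ÷ (3969/37480) = 1386760/147.
2.4¹⁰ ≈6340.34 falls short of 1386760/147 but 2.4¹¹ ≈15216.8 reaches it, so n = 11.

11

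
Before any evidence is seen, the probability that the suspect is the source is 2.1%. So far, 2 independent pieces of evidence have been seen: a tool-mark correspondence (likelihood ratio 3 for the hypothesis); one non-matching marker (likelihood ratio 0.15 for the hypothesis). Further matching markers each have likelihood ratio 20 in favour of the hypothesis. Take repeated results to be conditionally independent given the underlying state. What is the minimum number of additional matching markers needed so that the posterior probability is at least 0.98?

Prior odds = 0.021/0.979 = 21/979.
Combined Bayes factor of the evidence already in hand = 3 × 0.15 = 0.45.
Odds after that evidence = (21/979) × 0.45 = 189/19580.
Target odds = 0.98/0.02 = 49.
Need 20ⁿ ≥ 49 ÷ (189/19580) = 137060/27.
20² = 400 falls short of 137060/27 but 20³ = 8000 reaches it, so n = 3.

3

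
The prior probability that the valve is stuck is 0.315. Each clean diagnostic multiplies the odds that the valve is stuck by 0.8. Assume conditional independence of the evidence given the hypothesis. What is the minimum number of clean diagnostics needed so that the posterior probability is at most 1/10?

Prior odds = 0.315/0.685 = 63/137.
Likelihood ratio per clean diagnostic = 0.8.
Target posterior odds = 0.1/0.9 = 1/9.
Require 0.8ⁿ ≤ 1/9 ÷ (63/137) = 137/567.
0.8⁶ = 4096/15625 is still above 137/567 but 0.8⁷ = 16384/78125 is at or below it, so n = 7.

7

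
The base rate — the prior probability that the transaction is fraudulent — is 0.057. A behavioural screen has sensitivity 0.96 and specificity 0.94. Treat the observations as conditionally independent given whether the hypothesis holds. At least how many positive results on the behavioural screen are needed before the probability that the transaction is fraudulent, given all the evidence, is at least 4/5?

Prior odds = 0.057/0.943 = 57/943.
False-positive rate = 1 − 0.94 = 0.06; likelihood ratio of a positive = 0.96/0.06 = 16.
Target posterior odds = 0.8/0.2 = 4.
Require 16ⁿ ≥ 4 ÷ (57/943) = 3772/57.
16¹ = 16 falls short of 3772/57 but 16² = 256 reaches it, so n = 2.

2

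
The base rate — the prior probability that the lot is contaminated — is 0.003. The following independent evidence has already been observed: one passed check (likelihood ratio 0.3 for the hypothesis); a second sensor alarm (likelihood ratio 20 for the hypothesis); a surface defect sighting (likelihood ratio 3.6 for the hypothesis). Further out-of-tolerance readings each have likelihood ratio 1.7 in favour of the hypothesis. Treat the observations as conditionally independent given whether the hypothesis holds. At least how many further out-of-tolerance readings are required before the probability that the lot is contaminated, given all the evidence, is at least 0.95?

11

Prior odds = 0.003/0.997 = 3/997.
Combined Bayes factor of the evidence already in hand = 0.3 × 20 × 3.6 = 21.6.
Odds after that evidence = (3/997) × 21.6 = 324/4985.
Target odds = 0.95/0.05 = 19.
Need 1.7ⁿ ≥ 19 ÷ (324/4985) = 94715/324.
1.7¹⁰ ≈201.599 falls short of 94715/324 but 1.7¹¹ ≈342.719 reaches it, so n = 11.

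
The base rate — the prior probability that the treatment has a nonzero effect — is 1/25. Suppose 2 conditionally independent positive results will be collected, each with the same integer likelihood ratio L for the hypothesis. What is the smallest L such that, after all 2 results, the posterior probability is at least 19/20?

Prior odds = 0.04/0.96 = 1/24.
Target odds = 0.95/0.05 = 19.
Need L² ≥ 19 ÷ (1/24) = 456.
21² = 441 < 456 ≤ 484 = 22², so L = 22.

22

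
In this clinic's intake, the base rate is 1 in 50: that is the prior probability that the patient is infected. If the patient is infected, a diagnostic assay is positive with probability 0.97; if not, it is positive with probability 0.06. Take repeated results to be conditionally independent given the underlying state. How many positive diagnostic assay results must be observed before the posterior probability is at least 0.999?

4

Prior odds = 0.02/0.98 = 1/49.
Likelihood ratio of a positive = 0.97/0.06 = 97/6.
Target posterior odds = 0.999/0.001 = 999.
Need (1/49) × (97/6)ⁿ ≥ 999, i.e. (97/6)ⁿ ≥ 48951.
(97/6)³ = 912673/216 falls short of 48951 but (97/6)⁴ = 88529281/1296 reaches it, so n = 4.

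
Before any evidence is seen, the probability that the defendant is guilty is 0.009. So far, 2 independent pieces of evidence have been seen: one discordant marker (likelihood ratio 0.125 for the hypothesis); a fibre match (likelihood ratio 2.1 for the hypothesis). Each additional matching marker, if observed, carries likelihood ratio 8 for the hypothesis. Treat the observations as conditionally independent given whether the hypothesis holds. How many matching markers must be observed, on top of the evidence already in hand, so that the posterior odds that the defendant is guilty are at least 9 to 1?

4

Prior odds = 0.009/0.991 = 9/991.
Combined Bayes factor of the evidence already in hand = 0.125 × 2.1 = 0.2625.
Odds after that evidence = (9/991) × 0.2625 = 189/79280.
Target odds = 9.
Need 8ⁿ ≥ 9 ÷ (189/79280) = 79280/21.
8³ = 512 falls short of 79280/21 but 8⁴ = 4096 reaches it, so n = 4.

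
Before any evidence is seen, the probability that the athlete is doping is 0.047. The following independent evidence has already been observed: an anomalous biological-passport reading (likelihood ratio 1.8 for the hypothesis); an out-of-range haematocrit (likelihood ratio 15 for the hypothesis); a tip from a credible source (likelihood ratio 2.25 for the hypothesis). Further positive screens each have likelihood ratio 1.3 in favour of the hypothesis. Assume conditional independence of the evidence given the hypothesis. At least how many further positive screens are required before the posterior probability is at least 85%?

3

Prior odds = 0.047/0.953 = 47/953.
Combined Bayes factor of the evidence already in hand = 1.8 × 15 × 2.25 = 60.75.
Odds after that evidence = (47/953) × 60.75 = 11421/3812.
Target odds = 0.85/0.15 = 17/3.
Need 1.3ⁿ ≥ 17/3 ÷ (11421/3812) = 64804/34263.
1.3² = 1.69 falls short of 64804/34263 but 1.3³ = 2.197 reaches it, so n = 3.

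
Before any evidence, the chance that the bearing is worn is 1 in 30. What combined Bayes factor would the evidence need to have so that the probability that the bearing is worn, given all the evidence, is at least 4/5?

Prior odds = (1/30)/(29/30) = 1/29.
Target odds = 0.8/0.2 = 4.
Required Bayes factor = 4 ÷ (1/29) = 116.

116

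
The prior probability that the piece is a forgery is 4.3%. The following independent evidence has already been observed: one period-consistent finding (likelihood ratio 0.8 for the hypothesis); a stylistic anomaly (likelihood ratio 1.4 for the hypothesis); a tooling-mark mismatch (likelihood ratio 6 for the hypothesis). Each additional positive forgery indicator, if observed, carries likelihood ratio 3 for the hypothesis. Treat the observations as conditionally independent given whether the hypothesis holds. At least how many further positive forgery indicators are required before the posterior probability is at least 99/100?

6

Prior odds = 0.043/0.957 = 43/957.
Combined Bayes factor of the evidence already in hand = 0.8 × 1.4 × 6 = 6.72.
Odds after that evidence = (43/957) × 6.72 = 2408/7975.
Target odds = 0.99/0.01 = 99.
Need 3ⁿ ≥ 99 ÷ (2408/7975) = 789525/2408.
3⁵ = 243 falls short of 789525/2408 but 3⁶ = 729 reaches it, so n = 6.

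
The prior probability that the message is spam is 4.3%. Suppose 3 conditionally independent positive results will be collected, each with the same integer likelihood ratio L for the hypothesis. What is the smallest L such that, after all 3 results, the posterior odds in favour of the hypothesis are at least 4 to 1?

5

Prior odds = 0.043/0.957 = 43/957.
Target odds = 4.
Need L³ ≥ 4 ÷ (43/957) = 3828/43.
4³ = 64 < 3828/43 ≤ 125 = 5³, so L = 5.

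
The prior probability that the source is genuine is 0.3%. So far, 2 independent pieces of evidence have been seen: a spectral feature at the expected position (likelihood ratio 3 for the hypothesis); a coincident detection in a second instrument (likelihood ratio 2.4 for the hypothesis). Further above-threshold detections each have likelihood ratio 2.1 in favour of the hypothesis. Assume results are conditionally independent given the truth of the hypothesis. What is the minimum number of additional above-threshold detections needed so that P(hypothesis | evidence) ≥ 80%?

8

Prior odds = 0.003/0.997 = 3/997.
Combined Bayes factor of the evidence already in hand = 3 × 2.4 = 7.2.
Odds after that evidence = (3/997) × 7.2 = 108/4985.
Target odds = 0.8/0.2 = 4.
Need 2.1ⁿ ≥ 4 ÷ (108/4985) = 4985/27.
2.1⁷ ≈180.109 falls short of 4985/27 but 2.1⁸ ≈378.229 reaches it, so n = 8.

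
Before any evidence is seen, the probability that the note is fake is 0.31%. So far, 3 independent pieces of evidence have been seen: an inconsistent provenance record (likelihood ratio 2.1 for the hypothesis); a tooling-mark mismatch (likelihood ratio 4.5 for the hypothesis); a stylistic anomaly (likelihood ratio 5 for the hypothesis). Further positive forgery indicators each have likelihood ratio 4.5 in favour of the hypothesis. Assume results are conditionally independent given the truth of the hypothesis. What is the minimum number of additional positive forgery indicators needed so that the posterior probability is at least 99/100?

5

Prior odds = 0.0031/0.9969 = 31/9969.
Combined Bayes factor of the evidence already in hand = 2.1 × 4.5 × 5 = 47.25.
Odds after that evidence = (31/9969) × 47.25 = 1953/13292.
Target odds = 0.99/0.01 = 99.
Need 4.5ⁿ ≥ 99 ÷ (1953/13292) = 146212/217.
4.5⁴ = 410.0625 falls short of 146212/217 but 4.5⁵ = 1845.28125 reaches it, so n = 5.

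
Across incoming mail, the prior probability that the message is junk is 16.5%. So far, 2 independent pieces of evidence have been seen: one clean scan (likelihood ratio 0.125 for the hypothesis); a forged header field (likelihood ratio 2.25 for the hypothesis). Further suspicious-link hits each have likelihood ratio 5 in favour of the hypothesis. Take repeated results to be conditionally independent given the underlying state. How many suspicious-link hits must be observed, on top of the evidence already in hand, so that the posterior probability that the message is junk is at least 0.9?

4

Prior odds = 0.165/0.835 = 33/167.
Combined Bayes factor of the evidence already in hand = 0.125 × 2.25 = 0.28125.
Odds after that evidence = (33/167) × 0.28125 = 297/5344.
Target odds = 0.9/0.1 = 9.
Need 5ⁿ ≥ 9 ÷ (297/5344) = 5344/33.
5³ = 125 falls short of 5344/33 but 5⁴ = 625 reaches it, so n = 4.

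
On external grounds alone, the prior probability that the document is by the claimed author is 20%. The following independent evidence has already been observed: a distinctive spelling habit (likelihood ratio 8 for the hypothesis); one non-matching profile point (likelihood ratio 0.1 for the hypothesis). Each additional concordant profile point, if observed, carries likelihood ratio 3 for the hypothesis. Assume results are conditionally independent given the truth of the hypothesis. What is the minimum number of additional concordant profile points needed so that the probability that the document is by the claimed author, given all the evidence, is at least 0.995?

7

Prior odds = 0.2/0.8 = 0.25.
Combined Bayes factor of the evidence already in hand = 8 × 0.1 = 0.8.
Odds after that evidence = 0.25 × 0.8 = 0.2.
Target odds = 0.995/0.005 = 199.
Need 3ⁿ ≥ 199 ÷ 0.2 = 995.
3⁶ = 729 falls short of 995 but 3⁷ = 2187 reaches it, so n = 7.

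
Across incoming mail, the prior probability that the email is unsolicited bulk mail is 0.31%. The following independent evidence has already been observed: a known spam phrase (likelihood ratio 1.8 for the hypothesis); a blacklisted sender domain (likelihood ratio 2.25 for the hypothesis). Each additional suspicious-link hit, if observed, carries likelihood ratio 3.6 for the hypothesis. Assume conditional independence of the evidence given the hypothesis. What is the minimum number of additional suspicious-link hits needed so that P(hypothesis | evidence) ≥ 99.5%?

Prior odds = 0.0031/0.9969 = 31/9969.
Combined Bayes factor of the evidence already in hand = 1.8 × 2.25 = 4.05.
Odds after that evidence = (31/9969) × 4.05 = 837/66460.
Target odds = 0.995/0.005 = 199.
Need 3.6ⁿ ≥ 199 ÷ (837/66460) = 13225540/837.
3.6⁷ = 612220032/78125 falls short of 13225540/837 but 3.6⁸ ≈28211.1 reaches it, so n = 8.

8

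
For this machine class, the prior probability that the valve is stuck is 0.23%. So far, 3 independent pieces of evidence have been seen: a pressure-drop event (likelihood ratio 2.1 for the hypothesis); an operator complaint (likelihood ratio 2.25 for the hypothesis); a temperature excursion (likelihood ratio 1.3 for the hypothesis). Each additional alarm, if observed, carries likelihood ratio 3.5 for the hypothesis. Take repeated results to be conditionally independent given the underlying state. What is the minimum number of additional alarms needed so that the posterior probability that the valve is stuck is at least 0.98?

Prior odds = 0.0023/0.9977 = 23/9977.
Combined Bayes factor of the evidence already in hand = 2.1 × 2.25 × 1.3 = 6.1425.
Odds after that evidence = (23/9977) × 6.1425 = 56511/3990800.
Target odds = 0.98/0.02 = 49.
Need 3.5ⁿ ≥ 49 ÷ (56511/3990800) = 27935600/8073.
3.5⁶ = 1838.265625 falls short of 27935600/8073 but 3.5⁷ = 823543/128 reaches it, so n = 7.

7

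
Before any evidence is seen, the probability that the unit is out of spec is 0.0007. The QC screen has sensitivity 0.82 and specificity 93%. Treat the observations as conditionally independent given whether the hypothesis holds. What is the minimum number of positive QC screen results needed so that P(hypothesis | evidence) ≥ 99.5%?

Prior odds = 0.0007/0.9993 = 7/9993.
False-positive rate = 1 − 0.93 = 0.07; likelihood ratio of a positive = 0.82/0.07 = 82/7.
Target odds: 0.995 ÷ 0.005 = 199.
Need (7/9993) × (82/7)ⁿ ≥ 199, i.e. (82/7)ⁿ ≥ 1988607/7.
(82/7)⁵ ≈220587 falls short of 1988607/7 but (82/7)⁶ ≈2.58401e+06 reaches it, so n = 6.

6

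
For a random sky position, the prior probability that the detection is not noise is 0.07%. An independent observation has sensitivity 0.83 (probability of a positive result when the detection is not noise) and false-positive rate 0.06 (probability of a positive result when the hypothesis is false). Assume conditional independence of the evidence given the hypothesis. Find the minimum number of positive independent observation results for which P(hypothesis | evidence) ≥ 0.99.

5

Prior odds: 0.0007 ÷ 0.9993 = 7/9993.
Likelihood ratio of a positive result = 0.83/0.06 = 83/6.
Target posterior odds = 0.99/0.01 = 99.
Need (7/9993) × (83/6)ⁿ ≥ 99, i.e. (83/6)ⁿ ≥ 989307/7.
(83/6)⁴ = 47458321/1296 falls short of 989307/7 but (83/6)⁵ ≈506564 reaches it, so n = 5.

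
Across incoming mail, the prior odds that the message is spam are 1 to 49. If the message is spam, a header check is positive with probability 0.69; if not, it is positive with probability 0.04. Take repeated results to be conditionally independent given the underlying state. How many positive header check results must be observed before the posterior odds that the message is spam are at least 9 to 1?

3

Prior odds = 1/49.
Likelihood ratio of a positive = 0.69/0.04 = 17.25.
Target odds = 9.
Need (1/49) × 17.25ⁿ ≥ 9, i.e. 17.25ⁿ ≥ 441.
17.25² = 297.5625 falls short of 441 but 17.25³ = 5132.953125 reaches it, so n = 3.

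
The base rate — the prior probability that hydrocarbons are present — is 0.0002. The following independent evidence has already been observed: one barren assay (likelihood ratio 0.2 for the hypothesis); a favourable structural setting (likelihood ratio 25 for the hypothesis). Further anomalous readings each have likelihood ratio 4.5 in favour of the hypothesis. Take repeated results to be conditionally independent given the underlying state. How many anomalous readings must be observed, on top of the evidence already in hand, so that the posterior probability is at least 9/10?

Prior odds = 0.0002/0.9998 = 1/4999.
Combined Bayes factor of the evidence already in hand = 0.2 × 25 = 5.
Odds after that evidence = (1/4999) × 5 = 5/4999.
Target odds = 0.9/0.1 = 9.
Need 4.5ⁿ ≥ 9 ÷ (5/4999) = 8998.2.
4.5⁶ = 8303.765625 falls short of 8998.2 but 4.5⁷ = 4782969/128 reaches it, so n = 7.

7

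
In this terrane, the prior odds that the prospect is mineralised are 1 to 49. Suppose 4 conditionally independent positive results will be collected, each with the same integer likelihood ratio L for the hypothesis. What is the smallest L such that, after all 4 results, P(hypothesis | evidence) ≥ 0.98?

Prior odds = 1/49.
Target odds = 0.98/0.02 = 49.
Need L⁴ ≥ 49 ÷ (1/49) = 2401.
6⁴ = 1296 < 2401 ≤ 2401 = 7⁴, so L = 7.

7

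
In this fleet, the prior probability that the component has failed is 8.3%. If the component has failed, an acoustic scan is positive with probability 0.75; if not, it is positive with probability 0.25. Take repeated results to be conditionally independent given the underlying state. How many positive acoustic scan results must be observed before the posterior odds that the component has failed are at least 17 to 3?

Prior odds: 0.083 ÷ 0.917 = 83/917.
Likelihood ratio of a positive = 0.75/0.25 = 3.
Target odds = 17/3.
Require 3ⁿ ≥ 17/3 ÷ (83/917) = 15589/249.
3³ = 27 falls short of 15589/249 but 3⁴ = 81 reaches it, so n = 4.

4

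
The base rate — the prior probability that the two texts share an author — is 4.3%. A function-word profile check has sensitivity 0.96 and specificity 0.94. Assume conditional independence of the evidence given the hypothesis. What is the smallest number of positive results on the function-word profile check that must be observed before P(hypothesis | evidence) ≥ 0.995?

Prior odds: 0.043 ÷ 0.957 = 43/957.
False-positive rate = 1 − 0.94 = 0.06; likelihood ratio of a positive = 0.96/0.06 = 16.
Target posterior odds = 0.995/0.005 = 199.
Require 16ⁿ ≥ 199 ÷ (43/957) = 190443/43.
16³ = 4096 falls short of 190443/43 but 16⁴ = 65536 reaches it, so n = 4.

4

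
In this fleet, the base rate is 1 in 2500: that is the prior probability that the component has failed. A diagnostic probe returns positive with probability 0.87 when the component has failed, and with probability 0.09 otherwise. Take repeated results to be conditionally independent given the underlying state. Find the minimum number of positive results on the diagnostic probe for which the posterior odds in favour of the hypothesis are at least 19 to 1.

5

Prior odds: 0.0004 ÷ 0.9996 = 1/2499.
Likelihood ratio of a positive result = 0.87/0.09 = 29/3.
Target odds = 19.
Need (1/2499) × (29/3)ⁿ ≥ 19, i.e. (29/3)ⁿ ≥ 47481.
(29/3)⁴ = 707281/81 falls short of 47481 but (29/3)⁵ = 20511149/243 reaches it, so n = 5.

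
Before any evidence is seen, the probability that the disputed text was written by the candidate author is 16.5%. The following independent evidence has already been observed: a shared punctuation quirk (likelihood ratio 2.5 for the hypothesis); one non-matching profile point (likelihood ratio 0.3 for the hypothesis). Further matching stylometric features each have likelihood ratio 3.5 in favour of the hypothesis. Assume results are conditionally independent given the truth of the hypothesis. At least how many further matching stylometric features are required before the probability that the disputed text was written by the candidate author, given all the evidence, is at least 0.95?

Prior odds = 0.165/0.835 = 33/167.
Combined Bayes factor of the evidence already in hand = 2.5 × 0.3 = 0.75.
Odds after that evidence = (33/167) × 0.75 = 99/668.
Target odds = 0.95/0.05 = 19.
Need 3.5ⁿ ≥ 19 ÷ (99/668) = 12692/99.
3.5³ = 42.875 falls short of 12692/99 but 3.5⁴ = 150.0625 reaches it, so n = 4.

4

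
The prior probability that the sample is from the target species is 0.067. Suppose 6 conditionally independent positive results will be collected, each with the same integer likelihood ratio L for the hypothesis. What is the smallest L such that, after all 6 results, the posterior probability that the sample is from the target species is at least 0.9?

3

Prior odds = 0.067/0.933 = 67/933.
Target odds = 0.9/0.1 = 9.
Need L⁶ ≥ 9 ÷ (67/933) = 8397/67.
2⁶ = 64 < 8397/67 ≤ 729 = 3⁶, so L = 3.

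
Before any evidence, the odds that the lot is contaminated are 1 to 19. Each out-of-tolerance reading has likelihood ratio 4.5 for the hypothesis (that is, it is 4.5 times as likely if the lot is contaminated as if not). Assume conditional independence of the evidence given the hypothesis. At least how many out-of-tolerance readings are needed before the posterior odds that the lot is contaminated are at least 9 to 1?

Prior odds = 1/19.
Likelihood ratio per out-of-tolerance reading = 4.5.
Target odds = 9.
Require 4.5ⁿ ≥ 9 ÷ (1/19) = 171.
4.5³ = 91.125 falls short of 171 but 4.5⁴ = 410.0625 reaches it, so n = 4.

4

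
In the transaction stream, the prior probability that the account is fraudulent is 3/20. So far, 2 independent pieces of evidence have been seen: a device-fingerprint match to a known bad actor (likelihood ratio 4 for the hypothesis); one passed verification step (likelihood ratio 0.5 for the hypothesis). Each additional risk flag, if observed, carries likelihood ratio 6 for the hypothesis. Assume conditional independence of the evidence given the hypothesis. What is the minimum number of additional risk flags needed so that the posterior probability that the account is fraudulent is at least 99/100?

Prior odds = 0.15/0.85 = 3/17.
Combined Bayes factor of the evidence already in hand = 4 × 0.5 = 2.
Odds after that evidence = (3/17) × 2 = 6/17.
Target odds = 0.99/0.01 = 99.
Need 6ⁿ ≥ 99 ÷ (6/17) = 280.5.
6³ = 216 falls short of 280.5 but 6⁴ = 1296 reaches it, so n = 4.

4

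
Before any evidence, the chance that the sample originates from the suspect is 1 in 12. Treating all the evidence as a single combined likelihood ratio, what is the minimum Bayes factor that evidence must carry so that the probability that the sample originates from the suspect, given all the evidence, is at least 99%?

1089

Prior odds = (1/12)/(11/12) = 1/11.
Target odds = 0.99/0.01 = 99.
Required Bayes factor = 99 ÷ (1/11) = 1089.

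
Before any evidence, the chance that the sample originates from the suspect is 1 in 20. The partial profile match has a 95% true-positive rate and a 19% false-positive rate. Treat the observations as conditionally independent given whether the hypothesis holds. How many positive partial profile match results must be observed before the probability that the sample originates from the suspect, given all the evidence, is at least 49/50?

5

Prior odds = 0.05/0.95 = 1/19.
Likelihood ratio of a positive result = 0.95/0.19 = 5.
Target odds: 0.98 ÷ 0.02 = 49.
Need (1/19) × 5ⁿ ≥ 49, i.e. 5ⁿ ≥ 931.
5⁴ = 625 falls short of 931 but 5⁵ = 3125 reaches it, so n = 5.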